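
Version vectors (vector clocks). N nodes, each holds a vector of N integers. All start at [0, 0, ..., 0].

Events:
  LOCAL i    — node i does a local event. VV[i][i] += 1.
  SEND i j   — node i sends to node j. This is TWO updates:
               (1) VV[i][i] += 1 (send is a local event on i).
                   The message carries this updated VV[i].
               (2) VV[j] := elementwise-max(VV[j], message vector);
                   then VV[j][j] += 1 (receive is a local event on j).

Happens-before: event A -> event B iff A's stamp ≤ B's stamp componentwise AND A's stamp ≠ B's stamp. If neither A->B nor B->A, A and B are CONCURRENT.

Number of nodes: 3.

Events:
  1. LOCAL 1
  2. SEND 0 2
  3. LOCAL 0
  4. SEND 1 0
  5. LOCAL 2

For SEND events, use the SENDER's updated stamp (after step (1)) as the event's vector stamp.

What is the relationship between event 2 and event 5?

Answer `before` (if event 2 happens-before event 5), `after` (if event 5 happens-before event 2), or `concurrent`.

Answer: before

Derivation:
Initial: VV[0]=[0, 0, 0]
Initial: VV[1]=[0, 0, 0]
Initial: VV[2]=[0, 0, 0]
Event 1: LOCAL 1: VV[1][1]++ -> VV[1]=[0, 1, 0]
Event 2: SEND 0->2: VV[0][0]++ -> VV[0]=[1, 0, 0], msg_vec=[1, 0, 0]; VV[2]=max(VV[2],msg_vec) then VV[2][2]++ -> VV[2]=[1, 0, 1]
Event 3: LOCAL 0: VV[0][0]++ -> VV[0]=[2, 0, 0]
Event 4: SEND 1->0: VV[1][1]++ -> VV[1]=[0, 2, 0], msg_vec=[0, 2, 0]; VV[0]=max(VV[0],msg_vec) then VV[0][0]++ -> VV[0]=[3, 2, 0]
Event 5: LOCAL 2: VV[2][2]++ -> VV[2]=[1, 0, 2]
Event 2 stamp: [1, 0, 0]
Event 5 stamp: [1, 0, 2]
[1, 0, 0] <= [1, 0, 2]? True
[1, 0, 2] <= [1, 0, 0]? False
Relation: before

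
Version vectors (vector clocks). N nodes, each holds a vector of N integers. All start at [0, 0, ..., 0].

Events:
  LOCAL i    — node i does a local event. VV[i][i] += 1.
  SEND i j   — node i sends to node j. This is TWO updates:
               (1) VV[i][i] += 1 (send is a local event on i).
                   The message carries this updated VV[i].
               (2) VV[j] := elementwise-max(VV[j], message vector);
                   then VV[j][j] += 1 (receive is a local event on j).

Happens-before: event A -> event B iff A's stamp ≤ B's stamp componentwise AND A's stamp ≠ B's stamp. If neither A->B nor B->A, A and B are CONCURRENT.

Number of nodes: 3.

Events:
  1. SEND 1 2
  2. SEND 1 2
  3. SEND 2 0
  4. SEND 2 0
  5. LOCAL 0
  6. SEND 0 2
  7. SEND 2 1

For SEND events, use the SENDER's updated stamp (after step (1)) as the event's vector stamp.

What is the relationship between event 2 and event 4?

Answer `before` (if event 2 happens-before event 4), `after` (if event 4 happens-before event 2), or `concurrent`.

Answer: before

Derivation:
Initial: VV[0]=[0, 0, 0]
Initial: VV[1]=[0, 0, 0]
Initial: VV[2]=[0, 0, 0]
Event 1: SEND 1->2: VV[1][1]++ -> VV[1]=[0, 1, 0], msg_vec=[0, 1, 0]; VV[2]=max(VV[2],msg_vec) then VV[2][2]++ -> VV[2]=[0, 1, 1]
Event 2: SEND 1->2: VV[1][1]++ -> VV[1]=[0, 2, 0], msg_vec=[0, 2, 0]; VV[2]=max(VV[2],msg_vec) then VV[2][2]++ -> VV[2]=[0, 2, 2]
Event 3: SEND 2->0: VV[2][2]++ -> VV[2]=[0, 2, 3], msg_vec=[0, 2, 3]; VV[0]=max(VV[0],msg_vec) then VV[0][0]++ -> VV[0]=[1, 2, 3]
Event 4: SEND 2->0: VV[2][2]++ -> VV[2]=[0, 2, 4], msg_vec=[0, 2, 4]; VV[0]=max(VV[0],msg_vec) then VV[0][0]++ -> VV[0]=[2, 2, 4]
Event 5: LOCAL 0: VV[0][0]++ -> VV[0]=[3, 2, 4]
Event 6: SEND 0->2: VV[0][0]++ -> VV[0]=[4, 2, 4], msg_vec=[4, 2, 4]; VV[2]=max(VV[2],msg_vec) then VV[2][2]++ -> VV[2]=[4, 2, 5]
Event 7: SEND 2->1: VV[2][2]++ -> VV[2]=[4, 2, 6], msg_vec=[4, 2, 6]; VV[1]=max(VV[1],msg_vec) then VV[1][1]++ -> VV[1]=[4, 3, 6]
Event 2 stamp: [0, 2, 0]
Event 4 stamp: [0, 2, 4]
[0, 2, 0] <= [0, 2, 4]? True
[0, 2, 4] <= [0, 2, 0]? False
Relation: before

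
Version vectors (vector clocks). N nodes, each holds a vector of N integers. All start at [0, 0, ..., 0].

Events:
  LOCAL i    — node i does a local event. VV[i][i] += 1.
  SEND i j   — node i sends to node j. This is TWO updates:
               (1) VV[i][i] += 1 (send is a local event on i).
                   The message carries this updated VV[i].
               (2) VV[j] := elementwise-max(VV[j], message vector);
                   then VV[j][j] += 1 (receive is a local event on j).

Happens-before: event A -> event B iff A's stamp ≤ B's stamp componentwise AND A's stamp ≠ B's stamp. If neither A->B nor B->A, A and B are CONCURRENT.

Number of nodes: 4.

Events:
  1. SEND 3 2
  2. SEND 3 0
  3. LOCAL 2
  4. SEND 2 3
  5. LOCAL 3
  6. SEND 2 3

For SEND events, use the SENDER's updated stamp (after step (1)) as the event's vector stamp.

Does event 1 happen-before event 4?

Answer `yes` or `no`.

Answer: yes

Derivation:
Initial: VV[0]=[0, 0, 0, 0]
Initial: VV[1]=[0, 0, 0, 0]
Initial: VV[2]=[0, 0, 0, 0]
Initial: VV[3]=[0, 0, 0, 0]
Event 1: SEND 3->2: VV[3][3]++ -> VV[3]=[0, 0, 0, 1], msg_vec=[0, 0, 0, 1]; VV[2]=max(VV[2],msg_vec) then VV[2][2]++ -> VV[2]=[0, 0, 1, 1]
Event 2: SEND 3->0: VV[3][3]++ -> VV[3]=[0, 0, 0, 2], msg_vec=[0, 0, 0, 2]; VV[0]=max(VV[0],msg_vec) then VV[0][0]++ -> VV[0]=[1, 0, 0, 2]
Event 3: LOCAL 2: VV[2][2]++ -> VV[2]=[0, 0, 2, 1]
Event 4: SEND 2->3: VV[2][2]++ -> VV[2]=[0, 0, 3, 1], msg_vec=[0, 0, 3, 1]; VV[3]=max(VV[3],msg_vec) then VV[3][3]++ -> VV[3]=[0, 0, 3, 3]
Event 5: LOCAL 3: VV[3][3]++ -> VV[3]=[0, 0, 3, 4]
Event 6: SEND 2->3: VV[2][2]++ -> VV[2]=[0, 0, 4, 1], msg_vec=[0, 0, 4, 1]; VV[3]=max(VV[3],msg_vec) then VV[3][3]++ -> VV[3]=[0, 0, 4, 5]
Event 1 stamp: [0, 0, 0, 1]
Event 4 stamp: [0, 0, 3, 1]
[0, 0, 0, 1] <= [0, 0, 3, 1]? True. Equal? False. Happens-before: True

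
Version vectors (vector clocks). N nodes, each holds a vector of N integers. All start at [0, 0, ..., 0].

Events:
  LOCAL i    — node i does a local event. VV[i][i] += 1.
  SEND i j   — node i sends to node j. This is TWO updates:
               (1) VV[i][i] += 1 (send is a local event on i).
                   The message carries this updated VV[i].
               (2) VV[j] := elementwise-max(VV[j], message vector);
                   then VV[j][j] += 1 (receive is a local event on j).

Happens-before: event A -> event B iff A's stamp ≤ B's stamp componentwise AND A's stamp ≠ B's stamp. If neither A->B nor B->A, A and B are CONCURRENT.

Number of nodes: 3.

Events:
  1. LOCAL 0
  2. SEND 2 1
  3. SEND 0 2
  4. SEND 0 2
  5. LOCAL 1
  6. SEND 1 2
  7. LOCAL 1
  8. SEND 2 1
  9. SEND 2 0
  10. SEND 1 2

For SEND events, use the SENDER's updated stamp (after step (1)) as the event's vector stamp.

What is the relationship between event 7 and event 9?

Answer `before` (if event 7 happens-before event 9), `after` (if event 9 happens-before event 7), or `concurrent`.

Answer: concurrent

Derivation:
Initial: VV[0]=[0, 0, 0]
Initial: VV[1]=[0, 0, 0]
Initial: VV[2]=[0, 0, 0]
Event 1: LOCAL 0: VV[0][0]++ -> VV[0]=[1, 0, 0]
Event 2: SEND 2->1: VV[2][2]++ -> VV[2]=[0, 0, 1], msg_vec=[0, 0, 1]; VV[1]=max(VV[1],msg_vec) then VV[1][1]++ -> VV[1]=[0, 1, 1]
Event 3: SEND 0->2: VV[0][0]++ -> VV[0]=[2, 0, 0], msg_vec=[2, 0, 0]; VV[2]=max(VV[2],msg_vec) then VV[2][2]++ -> VV[2]=[2, 0, 2]
Event 4: SEND 0->2: VV[0][0]++ -> VV[0]=[3, 0, 0], msg_vec=[3, 0, 0]; VV[2]=max(VV[2],msg_vec) then VV[2][2]++ -> VV[2]=[3, 0, 3]
Event 5: LOCAL 1: VV[1][1]++ -> VV[1]=[0, 2, 1]
Event 6: SEND 1->2: VV[1][1]++ -> VV[1]=[0, 3, 1], msg_vec=[0, 3, 1]; VV[2]=max(VV[2],msg_vec) then VV[2][2]++ -> VV[2]=[3, 3, 4]
Event 7: LOCAL 1: VV[1][1]++ -> VV[1]=[0, 4, 1]
Event 8: SEND 2->1: VV[2][2]++ -> VV[2]=[3, 3, 5], msg_vec=[3, 3, 5]; VV[1]=max(VV[1],msg_vec) then VV[1][1]++ -> VV[1]=[3, 5, 5]
Event 9: SEND 2->0: VV[2][2]++ -> VV[2]=[3, 3, 6], msg_vec=[3, 3, 6]; VV[0]=max(VV[0],msg_vec) then VV[0][0]++ -> VV[0]=[4, 3, 6]
Event 10: SEND 1->2: VV[1][1]++ -> VV[1]=[3, 6, 5], msg_vec=[3, 6, 5]; VV[2]=max(VV[2],msg_vec) then VV[2][2]++ -> VV[2]=[3, 6, 7]
Event 7 stamp: [0, 4, 1]
Event 9 stamp: [3, 3, 6]
[0, 4, 1] <= [3, 3, 6]? False
[3, 3, 6] <= [0, 4, 1]? False
Relation: concurrent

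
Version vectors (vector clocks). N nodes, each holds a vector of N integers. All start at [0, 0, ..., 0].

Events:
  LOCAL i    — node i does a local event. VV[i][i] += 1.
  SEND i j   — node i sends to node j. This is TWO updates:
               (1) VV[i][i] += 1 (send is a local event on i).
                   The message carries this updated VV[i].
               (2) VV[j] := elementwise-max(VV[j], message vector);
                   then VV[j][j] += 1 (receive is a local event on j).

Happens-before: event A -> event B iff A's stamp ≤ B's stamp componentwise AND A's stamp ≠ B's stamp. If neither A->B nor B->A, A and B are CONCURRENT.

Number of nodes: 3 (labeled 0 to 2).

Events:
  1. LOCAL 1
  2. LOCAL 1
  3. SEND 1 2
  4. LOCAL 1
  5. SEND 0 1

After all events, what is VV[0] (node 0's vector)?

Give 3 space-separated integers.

Answer: 1 0 0

Derivation:
Initial: VV[0]=[0, 0, 0]
Initial: VV[1]=[0, 0, 0]
Initial: VV[2]=[0, 0, 0]
Event 1: LOCAL 1: VV[1][1]++ -> VV[1]=[0, 1, 0]
Event 2: LOCAL 1: VV[1][1]++ -> VV[1]=[0, 2, 0]
Event 3: SEND 1->2: VV[1][1]++ -> VV[1]=[0, 3, 0], msg_vec=[0, 3, 0]; VV[2]=max(VV[2],msg_vec) then VV[2][2]++ -> VV[2]=[0, 3, 1]
Event 4: LOCAL 1: VV[1][1]++ -> VV[1]=[0, 4, 0]
Event 5: SEND 0->1: VV[0][0]++ -> VV[0]=[1, 0, 0], msg_vec=[1, 0, 0]; VV[1]=max(VV[1],msg_vec) then VV[1][1]++ -> VV[1]=[1, 5, 0]
Final vectors: VV[0]=[1, 0, 0]; VV[1]=[1, 5, 0]; VV[2]=[0, 3, 1]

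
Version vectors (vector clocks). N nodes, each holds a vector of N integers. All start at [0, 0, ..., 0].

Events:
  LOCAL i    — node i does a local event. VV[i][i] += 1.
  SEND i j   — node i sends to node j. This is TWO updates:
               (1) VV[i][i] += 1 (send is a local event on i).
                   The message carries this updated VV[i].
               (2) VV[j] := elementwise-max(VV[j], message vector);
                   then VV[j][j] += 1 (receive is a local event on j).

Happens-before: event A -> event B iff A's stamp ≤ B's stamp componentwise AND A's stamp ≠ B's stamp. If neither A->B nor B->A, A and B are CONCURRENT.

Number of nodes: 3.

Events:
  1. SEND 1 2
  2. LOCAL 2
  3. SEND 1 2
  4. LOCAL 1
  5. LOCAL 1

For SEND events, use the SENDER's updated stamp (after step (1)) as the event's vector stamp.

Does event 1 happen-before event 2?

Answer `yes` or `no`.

Answer: yes

Derivation:
Initial: VV[0]=[0, 0, 0]
Initial: VV[1]=[0, 0, 0]
Initial: VV[2]=[0, 0, 0]
Event 1: SEND 1->2: VV[1][1]++ -> VV[1]=[0, 1, 0], msg_vec=[0, 1, 0]; VV[2]=max(VV[2],msg_vec) then VV[2][2]++ -> VV[2]=[0, 1, 1]
Event 2: LOCAL 2: VV[2][2]++ -> VV[2]=[0, 1, 2]
Event 3: SEND 1->2: VV[1][1]++ -> VV[1]=[0, 2, 0], msg_vec=[0, 2, 0]; VV[2]=max(VV[2],msg_vec) then VV[2][2]++ -> VV[2]=[0, 2, 3]
Event 4: LOCAL 1: VV[1][1]++ -> VV[1]=[0, 3, 0]
Event 5: LOCAL 1: VV[1][1]++ -> VV[1]=[0, 4, 0]
Event 1 stamp: [0, 1, 0]
Event 2 stamp: [0, 1, 2]
[0, 1, 0] <= [0, 1, 2]? True. Equal? False. Happens-before: True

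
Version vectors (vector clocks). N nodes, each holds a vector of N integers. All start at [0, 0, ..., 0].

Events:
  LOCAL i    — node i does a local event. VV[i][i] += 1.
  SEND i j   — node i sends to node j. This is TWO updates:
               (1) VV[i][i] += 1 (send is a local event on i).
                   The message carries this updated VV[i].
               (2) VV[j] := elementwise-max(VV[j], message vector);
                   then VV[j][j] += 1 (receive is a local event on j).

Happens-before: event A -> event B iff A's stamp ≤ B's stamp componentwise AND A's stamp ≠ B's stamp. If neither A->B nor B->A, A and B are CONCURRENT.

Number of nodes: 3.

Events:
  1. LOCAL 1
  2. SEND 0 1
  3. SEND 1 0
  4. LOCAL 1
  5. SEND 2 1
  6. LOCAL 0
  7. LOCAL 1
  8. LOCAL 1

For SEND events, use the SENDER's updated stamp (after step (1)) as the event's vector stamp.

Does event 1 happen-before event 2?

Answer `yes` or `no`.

Initial: VV[0]=[0, 0, 0]
Initial: VV[1]=[0, 0, 0]
Initial: VV[2]=[0, 0, 0]
Event 1: LOCAL 1: VV[1][1]++ -> VV[1]=[0, 1, 0]
Event 2: SEND 0->1: VV[0][0]++ -> VV[0]=[1, 0, 0], msg_vec=[1, 0, 0]; VV[1]=max(VV[1],msg_vec) then VV[1][1]++ -> VV[1]=[1, 2, 0]
Event 3: SEND 1->0: VV[1][1]++ -> VV[1]=[1, 3, 0], msg_vec=[1, 3, 0]; VV[0]=max(VV[0],msg_vec) then VV[0][0]++ -> VV[0]=[2, 3, 0]
Event 4: LOCAL 1: VV[1][1]++ -> VV[1]=[1, 4, 0]
Event 5: SEND 2->1: VV[2][2]++ -> VV[2]=[0, 0, 1], msg_vec=[0, 0, 1]; VV[1]=max(VV[1],msg_vec) then VV[1][1]++ -> VV[1]=[1, 5, 1]
Event 6: LOCAL 0: VV[0][0]++ -> VV[0]=[3, 3, 0]
Event 7: LOCAL 1: VV[1][1]++ -> VV[1]=[1, 6, 1]
Event 8: LOCAL 1: VV[1][1]++ -> VV[1]=[1, 7, 1]
Event 1 stamp: [0, 1, 0]
Event 2 stamp: [1, 0, 0]
[0, 1, 0] <= [1, 0, 0]? False. Equal? False. Happens-before: False

Answer: no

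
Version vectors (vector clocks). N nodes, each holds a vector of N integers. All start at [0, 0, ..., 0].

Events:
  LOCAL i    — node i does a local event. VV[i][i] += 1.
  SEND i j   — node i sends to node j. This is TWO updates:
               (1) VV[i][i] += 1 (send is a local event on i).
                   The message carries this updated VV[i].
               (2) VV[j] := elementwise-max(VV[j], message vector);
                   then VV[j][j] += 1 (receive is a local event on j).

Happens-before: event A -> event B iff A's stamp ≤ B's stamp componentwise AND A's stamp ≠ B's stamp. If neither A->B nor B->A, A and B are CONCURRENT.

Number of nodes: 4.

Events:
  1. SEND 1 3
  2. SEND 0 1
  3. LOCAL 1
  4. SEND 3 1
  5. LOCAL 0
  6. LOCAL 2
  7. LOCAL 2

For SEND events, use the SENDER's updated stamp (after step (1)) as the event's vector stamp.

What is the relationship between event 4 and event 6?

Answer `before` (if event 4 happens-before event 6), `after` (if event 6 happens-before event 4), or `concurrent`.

Answer: concurrent

Derivation:
Initial: VV[0]=[0, 0, 0, 0]
Initial: VV[1]=[0, 0, 0, 0]
Initial: VV[2]=[0, 0, 0, 0]
Initial: VV[3]=[0, 0, 0, 0]
Event 1: SEND 1->3: VV[1][1]++ -> VV[1]=[0, 1, 0, 0], msg_vec=[0, 1, 0, 0]; VV[3]=max(VV[3],msg_vec) then VV[3][3]++ -> VV[3]=[0, 1, 0, 1]
Event 2: SEND 0->1: VV[0][0]++ -> VV[0]=[1, 0, 0, 0], msg_vec=[1, 0, 0, 0]; VV[1]=max(VV[1],msg_vec) then VV[1][1]++ -> VV[1]=[1, 2, 0, 0]
Event 3: LOCAL 1: VV[1][1]++ -> VV[1]=[1, 3, 0, 0]
Event 4: SEND 3->1: VV[3][3]++ -> VV[3]=[0, 1, 0, 2], msg_vec=[0, 1, 0, 2]; VV[1]=max(VV[1],msg_vec) then VV[1][1]++ -> VV[1]=[1, 4, 0, 2]
Event 5: LOCAL 0: VV[0][0]++ -> VV[0]=[2, 0, 0, 0]
Event 6: LOCAL 2: VV[2][2]++ -> VV[2]=[0, 0, 1, 0]
Event 7: LOCAL 2: VV[2][2]++ -> VV[2]=[0, 0, 2, 0]
Event 4 stamp: [0, 1, 0, 2]
Event 6 stamp: [0, 0, 1, 0]
[0, 1, 0, 2] <= [0, 0, 1, 0]? False
[0, 0, 1, 0] <= [0, 1, 0, 2]? False
Relation: concurrent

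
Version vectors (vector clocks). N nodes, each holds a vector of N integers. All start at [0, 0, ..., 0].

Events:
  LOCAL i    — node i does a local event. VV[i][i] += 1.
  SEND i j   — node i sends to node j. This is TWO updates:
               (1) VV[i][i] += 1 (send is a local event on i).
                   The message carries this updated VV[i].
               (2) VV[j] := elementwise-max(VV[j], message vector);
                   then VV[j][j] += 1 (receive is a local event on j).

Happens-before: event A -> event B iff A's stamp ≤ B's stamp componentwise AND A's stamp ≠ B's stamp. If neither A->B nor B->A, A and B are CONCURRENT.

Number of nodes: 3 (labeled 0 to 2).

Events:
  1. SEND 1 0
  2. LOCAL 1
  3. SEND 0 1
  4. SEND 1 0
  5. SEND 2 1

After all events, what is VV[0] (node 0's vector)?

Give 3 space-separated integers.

Initial: VV[0]=[0, 0, 0]
Initial: VV[1]=[0, 0, 0]
Initial: VV[2]=[0, 0, 0]
Event 1: SEND 1->0: VV[1][1]++ -> VV[1]=[0, 1, 0], msg_vec=[0, 1, 0]; VV[0]=max(VV[0],msg_vec) then VV[0][0]++ -> VV[0]=[1, 1, 0]
Event 2: LOCAL 1: VV[1][1]++ -> VV[1]=[0, 2, 0]
Event 3: SEND 0->1: VV[0][0]++ -> VV[0]=[2, 1, 0], msg_vec=[2, 1, 0]; VV[1]=max(VV[1],msg_vec) then VV[1][1]++ -> VV[1]=[2, 3, 0]
Event 4: SEND 1->0: VV[1][1]++ -> VV[1]=[2, 4, 0], msg_vec=[2, 4, 0]; VV[0]=max(VV[0],msg_vec) then VV[0][0]++ -> VV[0]=[3, 4, 0]
Event 5: SEND 2->1: VV[2][2]++ -> VV[2]=[0, 0, 1], msg_vec=[0, 0, 1]; VV[1]=max(VV[1],msg_vec) then VV[1][1]++ -> VV[1]=[2, 5, 1]
Final vectors: VV[0]=[3, 4, 0]; VV[1]=[2, 5, 1]; VV[2]=[0, 0, 1]

Answer: 3 4 0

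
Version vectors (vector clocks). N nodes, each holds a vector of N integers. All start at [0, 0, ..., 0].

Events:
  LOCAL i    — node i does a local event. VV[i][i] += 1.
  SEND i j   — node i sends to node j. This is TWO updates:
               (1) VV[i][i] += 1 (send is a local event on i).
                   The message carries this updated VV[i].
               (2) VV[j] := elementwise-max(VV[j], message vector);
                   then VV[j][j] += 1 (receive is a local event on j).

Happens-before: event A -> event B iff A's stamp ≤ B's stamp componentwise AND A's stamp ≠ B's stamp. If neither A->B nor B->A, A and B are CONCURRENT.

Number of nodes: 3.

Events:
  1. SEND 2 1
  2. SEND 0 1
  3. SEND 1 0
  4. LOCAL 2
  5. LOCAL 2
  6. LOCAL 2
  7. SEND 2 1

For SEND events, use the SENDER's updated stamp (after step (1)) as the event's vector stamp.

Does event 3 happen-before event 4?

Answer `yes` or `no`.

Answer: no

Derivation:
Initial: VV[0]=[0, 0, 0]
Initial: VV[1]=[0, 0, 0]
Initial: VV[2]=[0, 0, 0]
Event 1: SEND 2->1: VV[2][2]++ -> VV[2]=[0, 0, 1], msg_vec=[0, 0, 1]; VV[1]=max(VV[1],msg_vec) then VV[1][1]++ -> VV[1]=[0, 1, 1]
Event 2: SEND 0->1: VV[0][0]++ -> VV[0]=[1, 0, 0], msg_vec=[1, 0, 0]; VV[1]=max(VV[1],msg_vec) then VV[1][1]++ -> VV[1]=[1, 2, 1]
Event 3: SEND 1->0: VV[1][1]++ -> VV[1]=[1, 3, 1], msg_vec=[1, 3, 1]; VV[0]=max(VV[0],msg_vec) then VV[0][0]++ -> VV[0]=[2, 3, 1]
Event 4: LOCAL 2: VV[2][2]++ -> VV[2]=[0, 0, 2]
Event 5: LOCAL 2: VV[2][2]++ -> VV[2]=[0, 0, 3]
Event 6: LOCAL 2: VV[2][2]++ -> VV[2]=[0, 0, 4]
Event 7: SEND 2->1: VV[2][2]++ -> VV[2]=[0, 0, 5], msg_vec=[0, 0, 5]; VV[1]=max(VV[1],msg_vec) then VV[1][1]++ -> VV[1]=[1, 4, 5]
Event 3 stamp: [1, 3, 1]
Event 4 stamp: [0, 0, 2]
[1, 3, 1] <= [0, 0, 2]? False. Equal? False. Happens-before: False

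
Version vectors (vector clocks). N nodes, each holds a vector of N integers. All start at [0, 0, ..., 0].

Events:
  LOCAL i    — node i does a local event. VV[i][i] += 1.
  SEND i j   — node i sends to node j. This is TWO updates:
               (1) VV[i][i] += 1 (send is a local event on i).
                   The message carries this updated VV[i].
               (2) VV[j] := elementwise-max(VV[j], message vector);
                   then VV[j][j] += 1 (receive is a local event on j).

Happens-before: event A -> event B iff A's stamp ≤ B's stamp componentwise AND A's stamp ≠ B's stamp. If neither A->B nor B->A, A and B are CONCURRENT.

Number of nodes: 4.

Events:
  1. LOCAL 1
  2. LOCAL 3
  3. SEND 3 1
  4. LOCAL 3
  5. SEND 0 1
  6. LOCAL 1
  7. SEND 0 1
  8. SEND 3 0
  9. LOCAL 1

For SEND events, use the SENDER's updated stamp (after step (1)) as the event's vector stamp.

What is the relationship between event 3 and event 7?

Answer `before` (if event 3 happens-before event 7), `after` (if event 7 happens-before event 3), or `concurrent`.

Initial: VV[0]=[0, 0, 0, 0]
Initial: VV[1]=[0, 0, 0, 0]
Initial: VV[2]=[0, 0, 0, 0]
Initial: VV[3]=[0, 0, 0, 0]
Event 1: LOCAL 1: VV[1][1]++ -> VV[1]=[0, 1, 0, 0]
Event 2: LOCAL 3: VV[3][3]++ -> VV[3]=[0, 0, 0, 1]
Event 3: SEND 3->1: VV[3][3]++ -> VV[3]=[0, 0, 0, 2], msg_vec=[0, 0, 0, 2]; VV[1]=max(VV[1],msg_vec) then VV[1][1]++ -> VV[1]=[0, 2, 0, 2]
Event 4: LOCAL 3: VV[3][3]++ -> VV[3]=[0, 0, 0, 3]
Event 5: SEND 0->1: VV[0][0]++ -> VV[0]=[1, 0, 0, 0], msg_vec=[1, 0, 0, 0]; VV[1]=max(VV[1],msg_vec) then VV[1][1]++ -> VV[1]=[1, 3, 0, 2]
Event 6: LOCAL 1: VV[1][1]++ -> VV[1]=[1, 4, 0, 2]
Event 7: SEND 0->1: VV[0][0]++ -> VV[0]=[2, 0, 0, 0], msg_vec=[2, 0, 0, 0]; VV[1]=max(VV[1],msg_vec) then VV[1][1]++ -> VV[1]=[2, 5, 0, 2]
Event 8: SEND 3->0: VV[3][3]++ -> VV[3]=[0, 0, 0, 4], msg_vec=[0, 0, 0, 4]; VV[0]=max(VV[0],msg_vec) then VV[0][0]++ -> VV[0]=[3, 0, 0, 4]
Event 9: LOCAL 1: VV[1][1]++ -> VV[1]=[2, 6, 0, 2]
Event 3 stamp: [0, 0, 0, 2]
Event 7 stamp: [2, 0, 0, 0]
[0, 0, 0, 2] <= [2, 0, 0, 0]? False
[2, 0, 0, 0] <= [0, 0, 0, 2]? False
Relation: concurrent

Answer: concurrent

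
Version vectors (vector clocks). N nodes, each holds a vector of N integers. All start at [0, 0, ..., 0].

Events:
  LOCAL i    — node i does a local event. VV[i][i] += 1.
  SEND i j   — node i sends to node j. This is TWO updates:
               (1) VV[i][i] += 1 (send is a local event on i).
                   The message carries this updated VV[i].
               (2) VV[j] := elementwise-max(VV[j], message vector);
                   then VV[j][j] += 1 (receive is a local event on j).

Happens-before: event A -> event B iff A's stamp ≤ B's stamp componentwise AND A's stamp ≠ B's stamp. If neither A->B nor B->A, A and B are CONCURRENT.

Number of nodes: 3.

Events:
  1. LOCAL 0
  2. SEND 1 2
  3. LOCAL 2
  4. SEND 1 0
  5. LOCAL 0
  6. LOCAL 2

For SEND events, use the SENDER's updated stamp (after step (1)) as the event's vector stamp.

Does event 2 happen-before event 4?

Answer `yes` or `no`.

Answer: yes

Derivation:
Initial: VV[0]=[0, 0, 0]
Initial: VV[1]=[0, 0, 0]
Initial: VV[2]=[0, 0, 0]
Event 1: LOCAL 0: VV[0][0]++ -> VV[0]=[1, 0, 0]
Event 2: SEND 1->2: VV[1][1]++ -> VV[1]=[0, 1, 0], msg_vec=[0, 1, 0]; VV[2]=max(VV[2],msg_vec) then VV[2][2]++ -> VV[2]=[0, 1, 1]
Event 3: LOCAL 2: VV[2][2]++ -> VV[2]=[0, 1, 2]
Event 4: SEND 1->0: VV[1][1]++ -> VV[1]=[0, 2, 0], msg_vec=[0, 2, 0]; VV[0]=max(VV[0],msg_vec) then VV[0][0]++ -> VV[0]=[2, 2, 0]
Event 5: LOCAL 0: VV[0][0]++ -> VV[0]=[3, 2, 0]
Event 6: LOCAL 2: VV[2][2]++ -> VV[2]=[0, 1, 3]
Event 2 stamp: [0, 1, 0]
Event 4 stamp: [0, 2, 0]
[0, 1, 0] <= [0, 2, 0]? True. Equal? False. Happens-before: True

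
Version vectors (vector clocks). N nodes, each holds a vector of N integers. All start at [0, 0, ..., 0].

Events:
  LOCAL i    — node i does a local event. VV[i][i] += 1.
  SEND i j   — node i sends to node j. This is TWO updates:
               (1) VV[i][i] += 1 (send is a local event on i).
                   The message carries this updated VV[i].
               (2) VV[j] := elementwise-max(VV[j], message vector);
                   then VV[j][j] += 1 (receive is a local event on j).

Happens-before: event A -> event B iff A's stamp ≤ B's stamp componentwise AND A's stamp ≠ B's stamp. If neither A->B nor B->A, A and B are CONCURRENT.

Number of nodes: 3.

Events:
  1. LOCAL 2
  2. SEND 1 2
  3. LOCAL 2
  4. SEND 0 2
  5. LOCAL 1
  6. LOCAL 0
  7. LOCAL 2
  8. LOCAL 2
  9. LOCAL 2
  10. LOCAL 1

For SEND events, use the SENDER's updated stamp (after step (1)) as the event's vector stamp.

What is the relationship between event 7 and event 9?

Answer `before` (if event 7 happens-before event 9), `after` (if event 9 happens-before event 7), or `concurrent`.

Initial: VV[0]=[0, 0, 0]
Initial: VV[1]=[0, 0, 0]
Initial: VV[2]=[0, 0, 0]
Event 1: LOCAL 2: VV[2][2]++ -> VV[2]=[0, 0, 1]
Event 2: SEND 1->2: VV[1][1]++ -> VV[1]=[0, 1, 0], msg_vec=[0, 1, 0]; VV[2]=max(VV[2],msg_vec) then VV[2][2]++ -> VV[2]=[0, 1, 2]
Event 3: LOCAL 2: VV[2][2]++ -> VV[2]=[0, 1, 3]
Event 4: SEND 0->2: VV[0][0]++ -> VV[0]=[1, 0, 0], msg_vec=[1, 0, 0]; VV[2]=max(VV[2],msg_vec) then VV[2][2]++ -> VV[2]=[1, 1, 4]
Event 5: LOCAL 1: VV[1][1]++ -> VV[1]=[0, 2, 0]
Event 6: LOCAL 0: VV[0][0]++ -> VV[0]=[2, 0, 0]
Event 7: LOCAL 2: VV[2][2]++ -> VV[2]=[1, 1, 5]
Event 8: LOCAL 2: VV[2][2]++ -> VV[2]=[1, 1, 6]
Event 9: LOCAL 2: VV[2][2]++ -> VV[2]=[1, 1, 7]
Event 10: LOCAL 1: VV[1][1]++ -> VV[1]=[0, 3, 0]
Event 7 stamp: [1, 1, 5]
Event 9 stamp: [1, 1, 7]
[1, 1, 5] <= [1, 1, 7]? True
[1, 1, 7] <= [1, 1, 5]? False
Relation: before

Answer: before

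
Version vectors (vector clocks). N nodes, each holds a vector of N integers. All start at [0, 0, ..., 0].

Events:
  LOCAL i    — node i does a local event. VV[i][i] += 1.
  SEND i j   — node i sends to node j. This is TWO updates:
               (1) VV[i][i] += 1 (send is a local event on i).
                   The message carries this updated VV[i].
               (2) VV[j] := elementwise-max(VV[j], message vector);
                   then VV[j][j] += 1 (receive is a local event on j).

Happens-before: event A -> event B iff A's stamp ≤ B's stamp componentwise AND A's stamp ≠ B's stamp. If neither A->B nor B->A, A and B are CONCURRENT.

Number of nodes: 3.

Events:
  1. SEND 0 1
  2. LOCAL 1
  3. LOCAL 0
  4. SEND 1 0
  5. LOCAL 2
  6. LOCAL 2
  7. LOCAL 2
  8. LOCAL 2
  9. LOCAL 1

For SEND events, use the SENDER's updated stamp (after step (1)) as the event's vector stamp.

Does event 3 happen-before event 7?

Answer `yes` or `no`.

Initial: VV[0]=[0, 0, 0]
Initial: VV[1]=[0, 0, 0]
Initial: VV[2]=[0, 0, 0]
Event 1: SEND 0->1: VV[0][0]++ -> VV[0]=[1, 0, 0], msg_vec=[1, 0, 0]; VV[1]=max(VV[1],msg_vec) then VV[1][1]++ -> VV[1]=[1, 1, 0]
Event 2: LOCAL 1: VV[1][1]++ -> VV[1]=[1, 2, 0]
Event 3: LOCAL 0: VV[0][0]++ -> VV[0]=[2, 0, 0]
Event 4: SEND 1->0: VV[1][1]++ -> VV[1]=[1, 3, 0], msg_vec=[1, 3, 0]; VV[0]=max(VV[0],msg_vec) then VV[0][0]++ -> VV[0]=[3, 3, 0]
Event 5: LOCAL 2: VV[2][2]++ -> VV[2]=[0, 0, 1]
Event 6: LOCAL 2: VV[2][2]++ -> VV[2]=[0, 0, 2]
Event 7: LOCAL 2: VV[2][2]++ -> VV[2]=[0, 0, 3]
Event 8: LOCAL 2: VV[2][2]++ -> VV[2]=[0, 0, 4]
Event 9: LOCAL 1: VV[1][1]++ -> VV[1]=[1, 4, 0]
Event 3 stamp: [2, 0, 0]
Event 7 stamp: [0, 0, 3]
[2, 0, 0] <= [0, 0, 3]? False. Equal? False. Happens-before: False

Answer: no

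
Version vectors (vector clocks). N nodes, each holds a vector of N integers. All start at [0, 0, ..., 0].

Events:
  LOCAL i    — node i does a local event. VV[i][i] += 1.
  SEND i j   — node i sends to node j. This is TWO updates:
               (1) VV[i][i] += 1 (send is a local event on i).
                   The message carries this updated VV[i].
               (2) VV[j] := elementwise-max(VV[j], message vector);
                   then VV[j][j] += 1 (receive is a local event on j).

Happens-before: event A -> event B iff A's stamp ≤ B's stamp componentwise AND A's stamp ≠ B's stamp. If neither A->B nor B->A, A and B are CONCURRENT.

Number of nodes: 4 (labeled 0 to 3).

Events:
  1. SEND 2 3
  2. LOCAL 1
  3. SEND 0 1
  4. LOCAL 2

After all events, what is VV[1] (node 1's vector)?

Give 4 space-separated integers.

Answer: 1 2 0 0

Derivation:
Initial: VV[0]=[0, 0, 0, 0]
Initial: VV[1]=[0, 0, 0, 0]
Initial: VV[2]=[0, 0, 0, 0]
Initial: VV[3]=[0, 0, 0, 0]
Event 1: SEND 2->3: VV[2][2]++ -> VV[2]=[0, 0, 1, 0], msg_vec=[0, 0, 1, 0]; VV[3]=max(VV[3],msg_vec) then VV[3][3]++ -> VV[3]=[0, 0, 1, 1]
Event 2: LOCAL 1: VV[1][1]++ -> VV[1]=[0, 1, 0, 0]
Event 3: SEND 0->1: VV[0][0]++ -> VV[0]=[1, 0, 0, 0], msg_vec=[1, 0, 0, 0]; VV[1]=max(VV[1],msg_vec) then VV[1][1]++ -> VV[1]=[1, 2, 0, 0]
Event 4: LOCAL 2: VV[2][2]++ -> VV[2]=[0, 0, 2, 0]
Final vectors: VV[0]=[1, 0, 0, 0]; VV[1]=[1, 2, 0, 0]; VV[2]=[0, 0, 2, 0]; VV[3]=[0, 0, 1, 1]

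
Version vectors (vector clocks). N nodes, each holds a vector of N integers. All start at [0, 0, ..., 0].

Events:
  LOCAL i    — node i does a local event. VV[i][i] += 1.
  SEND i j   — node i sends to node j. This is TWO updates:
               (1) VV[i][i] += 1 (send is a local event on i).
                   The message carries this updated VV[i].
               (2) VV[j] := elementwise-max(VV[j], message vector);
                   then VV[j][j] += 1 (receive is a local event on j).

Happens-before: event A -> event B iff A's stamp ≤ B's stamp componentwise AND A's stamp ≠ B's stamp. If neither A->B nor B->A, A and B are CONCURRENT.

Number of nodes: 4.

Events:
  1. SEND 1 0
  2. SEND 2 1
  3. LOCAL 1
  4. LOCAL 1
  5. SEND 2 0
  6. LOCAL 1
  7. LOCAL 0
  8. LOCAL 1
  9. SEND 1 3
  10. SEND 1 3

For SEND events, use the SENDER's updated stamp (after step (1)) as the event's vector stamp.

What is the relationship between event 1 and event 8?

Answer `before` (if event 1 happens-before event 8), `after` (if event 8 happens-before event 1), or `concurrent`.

Initial: VV[0]=[0, 0, 0, 0]
Initial: VV[1]=[0, 0, 0, 0]
Initial: VV[2]=[0, 0, 0, 0]
Initial: VV[3]=[0, 0, 0, 0]
Event 1: SEND 1->0: VV[1][1]++ -> VV[1]=[0, 1, 0, 0], msg_vec=[0, 1, 0, 0]; VV[0]=max(VV[0],msg_vec) then VV[0][0]++ -> VV[0]=[1, 1, 0, 0]
Event 2: SEND 2->1: VV[2][2]++ -> VV[2]=[0, 0, 1, 0], msg_vec=[0, 0, 1, 0]; VV[1]=max(VV[1],msg_vec) then VV[1][1]++ -> VV[1]=[0, 2, 1, 0]
Event 3: LOCAL 1: VV[1][1]++ -> VV[1]=[0, 3, 1, 0]
Event 4: LOCAL 1: VV[1][1]++ -> VV[1]=[0, 4, 1, 0]
Event 5: SEND 2->0: VV[2][2]++ -> VV[2]=[0, 0, 2, 0], msg_vec=[0, 0, 2, 0]; VV[0]=max(VV[0],msg_vec) then VV[0][0]++ -> VV[0]=[2, 1, 2, 0]
Event 6: LOCAL 1: VV[1][1]++ -> VV[1]=[0, 5, 1, 0]
Event 7: LOCAL 0: VV[0][0]++ -> VV[0]=[3, 1, 2, 0]
Event 8: LOCAL 1: VV[1][1]++ -> VV[1]=[0, 6, 1, 0]
Event 9: SEND 1->3: VV[1][1]++ -> VV[1]=[0, 7, 1, 0], msg_vec=[0, 7, 1, 0]; VV[3]=max(VV[3],msg_vec) then VV[3][3]++ -> VV[3]=[0, 7, 1, 1]
Event 10: SEND 1->3: VV[1][1]++ -> VV[1]=[0, 8, 1, 0], msg_vec=[0, 8, 1, 0]; VV[3]=max(VV[3],msg_vec) then VV[3][3]++ -> VV[3]=[0, 8, 1, 2]
Event 1 stamp: [0, 1, 0, 0]
Event 8 stamp: [0, 6, 1, 0]
[0, 1, 0, 0] <= [0, 6, 1, 0]? True
[0, 6, 1, 0] <= [0, 1, 0, 0]? False
Relation: before

Answer: before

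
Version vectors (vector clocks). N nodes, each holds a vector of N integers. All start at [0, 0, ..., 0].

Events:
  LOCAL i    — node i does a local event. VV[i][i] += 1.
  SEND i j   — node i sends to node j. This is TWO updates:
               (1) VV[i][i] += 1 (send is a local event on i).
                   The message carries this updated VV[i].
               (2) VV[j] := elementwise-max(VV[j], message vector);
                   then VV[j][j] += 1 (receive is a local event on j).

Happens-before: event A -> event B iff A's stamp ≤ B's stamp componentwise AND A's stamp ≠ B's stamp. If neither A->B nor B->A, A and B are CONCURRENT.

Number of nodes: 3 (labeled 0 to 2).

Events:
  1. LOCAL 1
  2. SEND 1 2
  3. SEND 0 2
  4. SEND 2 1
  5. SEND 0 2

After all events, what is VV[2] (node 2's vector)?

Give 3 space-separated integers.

Answer: 2 2 4

Derivation:
Initial: VV[0]=[0, 0, 0]
Initial: VV[1]=[0, 0, 0]
Initial: VV[2]=[0, 0, 0]
Event 1: LOCAL 1: VV[1][1]++ -> VV[1]=[0, 1, 0]
Event 2: SEND 1->2: VV[1][1]++ -> VV[1]=[0, 2, 0], msg_vec=[0, 2, 0]; VV[2]=max(VV[2],msg_vec) then VV[2][2]++ -> VV[2]=[0, 2, 1]
Event 3: SEND 0->2: VV[0][0]++ -> VV[0]=[1, 0, 0], msg_vec=[1, 0, 0]; VV[2]=max(VV[2],msg_vec) then VV[2][2]++ -> VV[2]=[1, 2, 2]
Event 4: SEND 2->1: VV[2][2]++ -> VV[2]=[1, 2, 3], msg_vec=[1, 2, 3]; VV[1]=max(VV[1],msg_vec) then VV[1][1]++ -> VV[1]=[1, 3, 3]
Event 5: SEND 0->2: VV[0][0]++ -> VV[0]=[2, 0, 0], msg_vec=[2, 0, 0]; VV[2]=max(VV[2],msg_vec) then VV[2][2]++ -> VV[2]=[2, 2, 4]
Final vectors: VV[0]=[2, 0, 0]; VV[1]=[1, 3, 3]; VV[2]=[2, 2, 4]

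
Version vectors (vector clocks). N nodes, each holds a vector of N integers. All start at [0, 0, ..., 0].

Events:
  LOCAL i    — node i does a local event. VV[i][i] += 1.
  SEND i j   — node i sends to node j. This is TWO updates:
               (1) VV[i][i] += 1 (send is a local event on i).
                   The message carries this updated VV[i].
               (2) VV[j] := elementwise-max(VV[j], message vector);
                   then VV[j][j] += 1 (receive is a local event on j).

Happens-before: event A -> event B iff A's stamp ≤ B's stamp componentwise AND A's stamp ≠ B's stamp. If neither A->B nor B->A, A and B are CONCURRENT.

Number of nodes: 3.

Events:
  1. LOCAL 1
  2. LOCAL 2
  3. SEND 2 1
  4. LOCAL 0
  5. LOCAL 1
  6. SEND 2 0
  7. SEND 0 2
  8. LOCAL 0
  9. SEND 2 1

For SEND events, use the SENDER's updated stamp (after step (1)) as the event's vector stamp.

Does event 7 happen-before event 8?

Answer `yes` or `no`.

Initial: VV[0]=[0, 0, 0]
Initial: VV[1]=[0, 0, 0]
Initial: VV[2]=[0, 0, 0]
Event 1: LOCAL 1: VV[1][1]++ -> VV[1]=[0, 1, 0]
Event 2: LOCAL 2: VV[2][2]++ -> VV[2]=[0, 0, 1]
Event 3: SEND 2->1: VV[2][2]++ -> VV[2]=[0, 0, 2], msg_vec=[0, 0, 2]; VV[1]=max(VV[1],msg_vec) then VV[1][1]++ -> VV[1]=[0, 2, 2]
Event 4: LOCAL 0: VV[0][0]++ -> VV[0]=[1, 0, 0]
Event 5: LOCAL 1: VV[1][1]++ -> VV[1]=[0, 3, 2]
Event 6: SEND 2->0: VV[2][2]++ -> VV[2]=[0, 0, 3], msg_vec=[0, 0, 3]; VV[0]=max(VV[0],msg_vec) then VV[0][0]++ -> VV[0]=[2, 0, 3]
Event 7: SEND 0->2: VV[0][0]++ -> VV[0]=[3, 0, 3], msg_vec=[3, 0, 3]; VV[2]=max(VV[2],msg_vec) then VV[2][2]++ -> VV[2]=[3, 0, 4]
Event 8: LOCAL 0: VV[0][0]++ -> VV[0]=[4, 0, 3]
Event 9: SEND 2->1: VV[2][2]++ -> VV[2]=[3, 0, 5], msg_vec=[3, 0, 5]; VV[1]=max(VV[1],msg_vec) then VV[1][1]++ -> VV[1]=[3, 4, 5]
Event 7 stamp: [3, 0, 3]
Event 8 stamp: [4, 0, 3]
[3, 0, 3] <= [4, 0, 3]? True. Equal? False. Happens-before: True

Answer: yes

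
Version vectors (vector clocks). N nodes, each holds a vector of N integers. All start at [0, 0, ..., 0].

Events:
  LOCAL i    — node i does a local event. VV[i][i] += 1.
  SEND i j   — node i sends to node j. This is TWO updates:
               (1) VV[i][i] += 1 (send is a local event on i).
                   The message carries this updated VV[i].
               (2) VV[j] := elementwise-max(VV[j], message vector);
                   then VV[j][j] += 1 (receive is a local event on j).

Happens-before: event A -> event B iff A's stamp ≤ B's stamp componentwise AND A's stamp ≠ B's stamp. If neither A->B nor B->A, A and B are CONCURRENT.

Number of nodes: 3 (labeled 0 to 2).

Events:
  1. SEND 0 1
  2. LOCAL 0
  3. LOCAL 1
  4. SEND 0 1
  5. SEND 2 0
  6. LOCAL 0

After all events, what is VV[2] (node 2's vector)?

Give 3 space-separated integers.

Answer: 0 0 1

Derivation:
Initial: VV[0]=[0, 0, 0]
Initial: VV[1]=[0, 0, 0]
Initial: VV[2]=[0, 0, 0]
Event 1: SEND 0->1: VV[0][0]++ -> VV[0]=[1, 0, 0], msg_vec=[1, 0, 0]; VV[1]=max(VV[1],msg_vec) then VV[1][1]++ -> VV[1]=[1, 1, 0]
Event 2: LOCAL 0: VV[0][0]++ -> VV[0]=[2, 0, 0]
Event 3: LOCAL 1: VV[1][1]++ -> VV[1]=[1, 2, 0]
Event 4: SEND 0->1: VV[0][0]++ -> VV[0]=[3, 0, 0], msg_vec=[3, 0, 0]; VV[1]=max(VV[1],msg_vec) then VV[1][1]++ -> VV[1]=[3, 3, 0]
Event 5: SEND 2->0: VV[2][2]++ -> VV[2]=[0, 0, 1], msg_vec=[0, 0, 1]; VV[0]=max(VV[0],msg_vec) then VV[0][0]++ -> VV[0]=[4, 0, 1]
Event 6: LOCAL 0: VV[0][0]++ -> VV[0]=[5, 0, 1]
Final vectors: VV[0]=[5, 0, 1]; VV[1]=[3, 3, 0]; VV[2]=[0, 0, 1]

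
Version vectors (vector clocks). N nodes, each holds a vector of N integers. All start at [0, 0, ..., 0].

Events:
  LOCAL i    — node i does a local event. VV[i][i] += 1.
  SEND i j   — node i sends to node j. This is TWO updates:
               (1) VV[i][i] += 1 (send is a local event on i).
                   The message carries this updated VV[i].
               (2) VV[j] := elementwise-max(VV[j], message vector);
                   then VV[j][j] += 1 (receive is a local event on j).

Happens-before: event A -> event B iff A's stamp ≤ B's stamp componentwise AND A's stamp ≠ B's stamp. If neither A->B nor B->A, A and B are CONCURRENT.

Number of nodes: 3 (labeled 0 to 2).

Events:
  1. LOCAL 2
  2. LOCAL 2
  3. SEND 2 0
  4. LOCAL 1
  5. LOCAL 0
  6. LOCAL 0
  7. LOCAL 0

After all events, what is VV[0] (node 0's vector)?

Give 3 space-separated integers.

Answer: 4 0 3

Derivation:
Initial: VV[0]=[0, 0, 0]
Initial: VV[1]=[0, 0, 0]
Initial: VV[2]=[0, 0, 0]
Event 1: LOCAL 2: VV[2][2]++ -> VV[2]=[0, 0, 1]
Event 2: LOCAL 2: VV[2][2]++ -> VV[2]=[0, 0, 2]
Event 3: SEND 2->0: VV[2][2]++ -> VV[2]=[0, 0, 3], msg_vec=[0, 0, 3]; VV[0]=max(VV[0],msg_vec) then VV[0][0]++ -> VV[0]=[1, 0, 3]
Event 4: LOCAL 1: VV[1][1]++ -> VV[1]=[0, 1, 0]
Event 5: LOCAL 0: VV[0][0]++ -> VV[0]=[2, 0, 3]
Event 6: LOCAL 0: VV[0][0]++ -> VV[0]=[3, 0, 3]
Event 7: LOCAL 0: VV[0][0]++ -> VV[0]=[4, 0, 3]
Final vectors: VV[0]=[4, 0, 3]; VV[1]=[0, 1, 0]; VV[2]=[0, 0, 3]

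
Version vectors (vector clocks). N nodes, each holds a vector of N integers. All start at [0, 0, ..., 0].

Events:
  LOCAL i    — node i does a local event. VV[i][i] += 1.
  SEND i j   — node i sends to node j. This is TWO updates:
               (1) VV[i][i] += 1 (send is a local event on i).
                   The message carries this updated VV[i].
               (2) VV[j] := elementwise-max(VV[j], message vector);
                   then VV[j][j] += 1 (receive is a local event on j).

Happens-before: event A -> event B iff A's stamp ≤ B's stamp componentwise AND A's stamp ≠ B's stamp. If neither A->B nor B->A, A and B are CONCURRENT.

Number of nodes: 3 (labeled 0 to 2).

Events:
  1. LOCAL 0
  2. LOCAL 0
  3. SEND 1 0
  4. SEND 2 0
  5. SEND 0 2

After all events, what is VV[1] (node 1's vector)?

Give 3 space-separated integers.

Answer: 0 1 0

Derivation:
Initial: VV[0]=[0, 0, 0]
Initial: VV[1]=[0, 0, 0]
Initial: VV[2]=[0, 0, 0]
Event 1: LOCAL 0: VV[0][0]++ -> VV[0]=[1, 0, 0]
Event 2: LOCAL 0: VV[0][0]++ -> VV[0]=[2, 0, 0]
Event 3: SEND 1->0: VV[1][1]++ -> VV[1]=[0, 1, 0], msg_vec=[0, 1, 0]; VV[0]=max(VV[0],msg_vec) then VV[0][0]++ -> VV[0]=[3, 1, 0]
Event 4: SEND 2->0: VV[2][2]++ -> VV[2]=[0, 0, 1], msg_vec=[0, 0, 1]; VV[0]=max(VV[0],msg_vec) then VV[0][0]++ -> VV[0]=[4, 1, 1]
Event 5: SEND 0->2: VV[0][0]++ -> VV[0]=[5, 1, 1], msg_vec=[5, 1, 1]; VV[2]=max(VV[2],msg_vec) then VV[2][2]++ -> VV[2]=[5, 1, 2]
Final vectors: VV[0]=[5, 1, 1]; VV[1]=[0, 1, 0]; VV[2]=[5, 1, 2]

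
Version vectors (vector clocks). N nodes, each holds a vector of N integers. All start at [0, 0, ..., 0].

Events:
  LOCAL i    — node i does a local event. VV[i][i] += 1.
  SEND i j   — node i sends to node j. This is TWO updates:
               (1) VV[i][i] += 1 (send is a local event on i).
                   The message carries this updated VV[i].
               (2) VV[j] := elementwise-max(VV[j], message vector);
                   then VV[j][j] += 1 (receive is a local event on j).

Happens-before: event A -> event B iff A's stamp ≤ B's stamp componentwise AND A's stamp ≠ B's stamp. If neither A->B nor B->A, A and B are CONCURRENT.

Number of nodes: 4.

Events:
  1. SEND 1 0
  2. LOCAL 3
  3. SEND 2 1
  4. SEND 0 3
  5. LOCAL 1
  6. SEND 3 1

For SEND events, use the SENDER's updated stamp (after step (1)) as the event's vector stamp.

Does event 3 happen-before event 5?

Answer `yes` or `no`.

Answer: yes

Derivation:
Initial: VV[0]=[0, 0, 0, 0]
Initial: VV[1]=[0, 0, 0, 0]
Initial: VV[2]=[0, 0, 0, 0]
Initial: VV[3]=[0, 0, 0, 0]
Event 1: SEND 1->0: VV[1][1]++ -> VV[1]=[0, 1, 0, 0], msg_vec=[0, 1, 0, 0]; VV[0]=max(VV[0],msg_vec) then VV[0][0]++ -> VV[0]=[1, 1, 0, 0]
Event 2: LOCAL 3: VV[3][3]++ -> VV[3]=[0, 0, 0, 1]
Event 3: SEND 2->1: VV[2][2]++ -> VV[2]=[0, 0, 1, 0], msg_vec=[0, 0, 1, 0]; VV[1]=max(VV[1],msg_vec) then VV[1][1]++ -> VV[1]=[0, 2, 1, 0]
Event 4: SEND 0->3: VV[0][0]++ -> VV[0]=[2, 1, 0, 0], msg_vec=[2, 1, 0, 0]; VV[3]=max(VV[3],msg_vec) then VV[3][3]++ -> VV[3]=[2, 1, 0, 2]
Event 5: LOCAL 1: VV[1][1]++ -> VV[1]=[0, 3, 1, 0]
Event 6: SEND 3->1: VV[3][3]++ -> VV[3]=[2, 1, 0, 3], msg_vec=[2, 1, 0, 3]; VV[1]=max(VV[1],msg_vec) then VV[1][1]++ -> VV[1]=[2, 4, 1, 3]
Event 3 stamp: [0, 0, 1, 0]
Event 5 stamp: [0, 3, 1, 0]
[0, 0, 1, 0] <= [0, 3, 1, 0]? True. Equal? False. Happens-before: True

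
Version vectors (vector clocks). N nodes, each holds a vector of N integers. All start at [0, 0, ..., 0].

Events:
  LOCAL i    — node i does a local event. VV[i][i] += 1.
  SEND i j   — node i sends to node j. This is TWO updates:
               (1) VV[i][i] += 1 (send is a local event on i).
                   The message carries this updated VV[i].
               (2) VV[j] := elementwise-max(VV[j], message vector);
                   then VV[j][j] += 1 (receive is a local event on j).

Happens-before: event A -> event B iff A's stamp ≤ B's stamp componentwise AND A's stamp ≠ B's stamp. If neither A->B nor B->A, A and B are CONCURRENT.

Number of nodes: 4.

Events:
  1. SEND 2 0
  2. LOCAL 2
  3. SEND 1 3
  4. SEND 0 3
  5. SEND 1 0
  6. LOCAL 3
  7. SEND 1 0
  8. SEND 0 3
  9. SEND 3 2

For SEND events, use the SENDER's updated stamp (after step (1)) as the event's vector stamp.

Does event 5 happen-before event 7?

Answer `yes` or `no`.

Answer: yes

Derivation:
Initial: VV[0]=[0, 0, 0, 0]
Initial: VV[1]=[0, 0, 0, 0]
Initial: VV[2]=[0, 0, 0, 0]
Initial: VV[3]=[0, 0, 0, 0]
Event 1: SEND 2->0: VV[2][2]++ -> VV[2]=[0, 0, 1, 0], msg_vec=[0, 0, 1, 0]; VV[0]=max(VV[0],msg_vec) then VV[0][0]++ -> VV[0]=[1, 0, 1, 0]
Event 2: LOCAL 2: VV[2][2]++ -> VV[2]=[0, 0, 2, 0]
Event 3: SEND 1->3: VV[1][1]++ -> VV[1]=[0, 1, 0, 0], msg_vec=[0, 1, 0, 0]; VV[3]=max(VV[3],msg_vec) then VV[3][3]++ -> VV[3]=[0, 1, 0, 1]
Event 4: SEND 0->3: VV[0][0]++ -> VV[0]=[2, 0, 1, 0], msg_vec=[2, 0, 1, 0]; VV[3]=max(VV[3],msg_vec) then VV[3][3]++ -> VV[3]=[2, 1, 1, 2]
Event 5: SEND 1->0: VV[1][1]++ -> VV[1]=[0, 2, 0, 0], msg_vec=[0, 2, 0, 0]; VV[0]=max(VV[0],msg_vec) then VV[0][0]++ -> VV[0]=[3, 2, 1, 0]
Event 6: LOCAL 3: VV[3][3]++ -> VV[3]=[2, 1, 1, 3]
Event 7: SEND 1->0: VV[1][1]++ -> VV[1]=[0, 3, 0, 0], msg_vec=[0, 3, 0, 0]; VV[0]=max(VV[0],msg_vec) then VV[0][0]++ -> VV[0]=[4, 3, 1, 0]
Event 8: SEND 0->3: VV[0][0]++ -> VV[0]=[5, 3, 1, 0], msg_vec=[5, 3, 1, 0]; VV[3]=max(VV[3],msg_vec) then VV[3][3]++ -> VV[3]=[5, 3, 1, 4]
Event 9: SEND 3->2: VV[3][3]++ -> VV[3]=[5, 3, 1, 5], msg_vec=[5, 3, 1, 5]; VV[2]=max(VV[2],msg_vec) then VV[2][2]++ -> VV[2]=[5, 3, 3, 5]
Event 5 stamp: [0, 2, 0, 0]
Event 7 stamp: [0, 3, 0, 0]
[0, 2, 0, 0] <= [0, 3, 0, 0]? True. Equal? False. Happens-before: True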